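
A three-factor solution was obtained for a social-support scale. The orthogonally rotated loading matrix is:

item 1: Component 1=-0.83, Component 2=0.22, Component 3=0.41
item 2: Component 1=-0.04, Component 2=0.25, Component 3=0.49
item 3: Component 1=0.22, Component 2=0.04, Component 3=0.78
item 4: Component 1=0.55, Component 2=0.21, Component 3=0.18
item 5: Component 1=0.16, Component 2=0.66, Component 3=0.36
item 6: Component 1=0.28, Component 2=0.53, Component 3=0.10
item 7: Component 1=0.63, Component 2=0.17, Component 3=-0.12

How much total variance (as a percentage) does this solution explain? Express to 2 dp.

SS loadings by factor: 1.5423, 0.9020, 1.2030; total = 3.6473.
Total variance with 7 standardized items is 7, so the solution explains 3.6473/7 = 0.5210 = 52.10%.

52.10%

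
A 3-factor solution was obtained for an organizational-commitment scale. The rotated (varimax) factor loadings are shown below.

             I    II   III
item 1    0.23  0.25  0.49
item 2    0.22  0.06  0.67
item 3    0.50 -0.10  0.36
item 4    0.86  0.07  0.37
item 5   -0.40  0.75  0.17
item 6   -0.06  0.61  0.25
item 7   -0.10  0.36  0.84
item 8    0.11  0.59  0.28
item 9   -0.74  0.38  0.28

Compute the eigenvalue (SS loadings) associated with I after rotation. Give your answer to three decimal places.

SS loadings for I = 0.23² + 0.22² + 0.50² + 0.86² + (-0.40)² + (-0.06)² + (-0.10)² + 0.11² + (-0.74)² = 0.0529 + 0.0484 + 0.2500 + 0.7396 + 0.1600 + 0.0036 + 0.0100 + 0.0121 + 0.5476 = 1.8242

1.824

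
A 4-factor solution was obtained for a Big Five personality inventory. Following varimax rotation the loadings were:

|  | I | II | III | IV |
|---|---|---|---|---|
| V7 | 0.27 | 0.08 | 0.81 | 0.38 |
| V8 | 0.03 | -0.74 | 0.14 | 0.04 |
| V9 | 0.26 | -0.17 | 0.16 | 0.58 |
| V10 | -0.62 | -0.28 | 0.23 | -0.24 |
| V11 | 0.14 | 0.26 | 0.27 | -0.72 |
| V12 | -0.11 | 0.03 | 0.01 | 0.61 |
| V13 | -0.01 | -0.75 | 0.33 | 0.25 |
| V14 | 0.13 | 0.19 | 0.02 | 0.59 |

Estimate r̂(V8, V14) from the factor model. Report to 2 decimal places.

r̂ = Σ λ_i·λ_j across factors = (0.03)(0.13) + (-0.74)(0.19) + (0.14)(0.02) + (0.04)(0.59)
  = +0.0039 -0.1406 +0.0028 +0.0236 = -0.1103

-0.11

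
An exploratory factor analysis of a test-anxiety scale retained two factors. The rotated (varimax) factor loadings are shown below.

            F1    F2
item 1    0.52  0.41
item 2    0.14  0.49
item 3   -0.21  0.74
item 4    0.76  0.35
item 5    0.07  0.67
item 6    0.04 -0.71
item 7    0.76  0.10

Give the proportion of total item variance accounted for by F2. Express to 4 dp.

SS loadings for F2 = 0.41² + 0.49² + 0.74² + 0.35² + 0.67² + (-0.71)² + 0.10² = 2.0413
Proportion of variance = 2.0413 / 7 = 0.2916.

0.2916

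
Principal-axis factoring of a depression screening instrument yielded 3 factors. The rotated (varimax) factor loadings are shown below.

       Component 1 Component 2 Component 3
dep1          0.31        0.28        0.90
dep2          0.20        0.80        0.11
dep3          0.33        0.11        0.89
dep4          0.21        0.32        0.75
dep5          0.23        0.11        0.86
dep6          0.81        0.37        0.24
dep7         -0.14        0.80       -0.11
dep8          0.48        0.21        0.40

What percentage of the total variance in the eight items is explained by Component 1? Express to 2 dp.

SS loadings for Component 1 = 0.31² + 0.20² + 0.33² + 0.21² + 0.23² + 0.81² + (-0.14)² + 0.48² = 1.2481
With 8 standardized items, total variance = 8. Proportion = 1.2481/8 = 0.1560 → 15.60%.

15.60%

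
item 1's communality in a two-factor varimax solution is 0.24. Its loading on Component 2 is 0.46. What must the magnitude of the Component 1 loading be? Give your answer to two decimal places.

Under orthogonal rotation h² = Σλ², so λ_Component 1² = h² − (0.2116) = 0.24 − 0.2116 = 0.0284.
|λ| = √0.0284 = 0.1685.

0.17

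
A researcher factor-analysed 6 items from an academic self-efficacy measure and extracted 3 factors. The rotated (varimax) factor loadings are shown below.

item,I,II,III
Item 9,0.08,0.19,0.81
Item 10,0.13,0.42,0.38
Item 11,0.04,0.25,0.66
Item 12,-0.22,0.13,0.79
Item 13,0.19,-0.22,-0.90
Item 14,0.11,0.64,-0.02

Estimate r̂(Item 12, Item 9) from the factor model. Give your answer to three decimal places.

0.647

r̂ = Σ λ_i·λ_j across factors = (-0.22)(0.08) + (0.13)(0.19) + (0.79)(0.81)
  = -0.0176 +0.0247 +0.6399 = 0.6470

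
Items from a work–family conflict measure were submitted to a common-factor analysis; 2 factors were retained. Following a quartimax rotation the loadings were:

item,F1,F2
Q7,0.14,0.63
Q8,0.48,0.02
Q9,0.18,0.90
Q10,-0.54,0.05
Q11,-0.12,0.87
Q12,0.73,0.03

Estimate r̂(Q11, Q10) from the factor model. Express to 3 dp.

r̂ = Σ λ_i·λ_j across factors = (-0.12)(-0.54) + (0.87)(0.05)
  = +0.0648 +0.0435 = 0.1083

0.108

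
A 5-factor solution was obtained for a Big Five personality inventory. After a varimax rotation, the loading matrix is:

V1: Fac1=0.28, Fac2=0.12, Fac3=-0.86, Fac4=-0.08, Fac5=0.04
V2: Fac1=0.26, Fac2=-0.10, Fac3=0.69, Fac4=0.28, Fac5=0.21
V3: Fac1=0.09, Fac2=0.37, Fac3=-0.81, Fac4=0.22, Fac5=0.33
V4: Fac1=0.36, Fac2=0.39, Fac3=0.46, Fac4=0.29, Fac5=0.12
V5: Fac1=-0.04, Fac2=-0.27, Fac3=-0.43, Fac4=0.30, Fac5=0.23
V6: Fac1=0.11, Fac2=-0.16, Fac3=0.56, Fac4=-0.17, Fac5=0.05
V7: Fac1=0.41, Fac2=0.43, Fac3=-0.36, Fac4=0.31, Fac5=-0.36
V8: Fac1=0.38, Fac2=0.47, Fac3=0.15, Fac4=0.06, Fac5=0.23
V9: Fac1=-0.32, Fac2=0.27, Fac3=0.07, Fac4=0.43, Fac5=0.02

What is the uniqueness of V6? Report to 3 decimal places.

h² = 0.11² + (-0.16)² + 0.56² + (-0.17)² + 0.05² = 0.0121 + 0.0256 + 0.3136 + 0.0289 + 0.0025 = 0.3827
Uniqueness u² = 1 − h² = 1 − 0.3827 = 0.6173

0.617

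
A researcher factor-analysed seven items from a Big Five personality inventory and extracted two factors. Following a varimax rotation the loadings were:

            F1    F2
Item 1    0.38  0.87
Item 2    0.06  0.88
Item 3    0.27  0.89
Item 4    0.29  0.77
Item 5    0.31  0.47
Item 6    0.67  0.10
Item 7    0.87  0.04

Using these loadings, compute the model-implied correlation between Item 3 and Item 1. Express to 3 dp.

0.877

r̂ = Σ λ_i·λ_j across factors = (0.27)(0.38) + (0.89)(0.87)
  = +0.1026 +0.7743 = 0.8769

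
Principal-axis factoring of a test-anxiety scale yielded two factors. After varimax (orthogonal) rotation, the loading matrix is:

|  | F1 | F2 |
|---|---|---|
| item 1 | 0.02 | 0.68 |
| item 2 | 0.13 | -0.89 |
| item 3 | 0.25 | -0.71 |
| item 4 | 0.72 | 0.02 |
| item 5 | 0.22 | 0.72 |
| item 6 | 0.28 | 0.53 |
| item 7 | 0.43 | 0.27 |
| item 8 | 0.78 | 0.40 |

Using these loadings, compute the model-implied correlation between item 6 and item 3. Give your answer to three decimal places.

-0.306

r̂ = Σ λ_i·λ_j across factors = (0.28)(0.25) + (0.53)(-0.71)
  = +0.0700 -0.3763 = -0.3063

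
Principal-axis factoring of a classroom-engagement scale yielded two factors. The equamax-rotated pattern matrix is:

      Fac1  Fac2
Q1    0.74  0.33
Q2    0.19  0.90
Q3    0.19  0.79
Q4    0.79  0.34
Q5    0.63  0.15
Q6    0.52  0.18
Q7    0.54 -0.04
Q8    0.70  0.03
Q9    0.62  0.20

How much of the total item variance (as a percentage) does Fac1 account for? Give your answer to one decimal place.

34.2%

SS loadings for Fac1 = 0.74² + 0.19² + 0.19² + 0.79² + 0.63² + 0.52² + 0.54² + 0.70² + 0.62² = 3.0772
With 9 standardized items, total variance = 9. Proportion = 3.0772/9 = 0.3419 → 34.19%.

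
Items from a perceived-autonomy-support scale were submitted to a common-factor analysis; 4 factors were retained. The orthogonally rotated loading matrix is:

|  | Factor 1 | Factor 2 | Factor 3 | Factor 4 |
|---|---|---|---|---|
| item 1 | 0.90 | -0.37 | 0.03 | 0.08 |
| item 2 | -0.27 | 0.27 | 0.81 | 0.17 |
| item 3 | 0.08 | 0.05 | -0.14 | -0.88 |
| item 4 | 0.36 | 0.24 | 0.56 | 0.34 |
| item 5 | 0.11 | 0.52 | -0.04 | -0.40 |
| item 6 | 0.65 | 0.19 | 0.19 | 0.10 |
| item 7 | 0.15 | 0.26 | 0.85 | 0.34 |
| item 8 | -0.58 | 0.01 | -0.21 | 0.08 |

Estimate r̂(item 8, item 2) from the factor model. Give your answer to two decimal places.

0.00

r̂ = Σ λ_i·λ_j across factors = (-0.58)(-0.27) + (0.01)(0.27) + (-0.21)(0.81) + (0.08)(0.17)
  = +0.1566 +0.0027 -0.1701 +0.0136 = 0.0028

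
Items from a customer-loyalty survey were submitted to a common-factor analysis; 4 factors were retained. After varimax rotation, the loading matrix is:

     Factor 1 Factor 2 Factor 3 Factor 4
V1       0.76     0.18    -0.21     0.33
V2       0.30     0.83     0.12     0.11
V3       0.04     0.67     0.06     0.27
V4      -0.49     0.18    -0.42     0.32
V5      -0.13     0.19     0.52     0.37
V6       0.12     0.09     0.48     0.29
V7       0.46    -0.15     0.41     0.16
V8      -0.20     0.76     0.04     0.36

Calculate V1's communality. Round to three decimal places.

h² = 0.76² + 0.18² + (-0.21)² + 0.33² = 0.5776 + 0.0324 + 0.0441 + 0.1089 = 0.7630

0.763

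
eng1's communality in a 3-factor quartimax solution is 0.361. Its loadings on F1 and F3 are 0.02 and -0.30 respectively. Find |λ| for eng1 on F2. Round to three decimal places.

0.520

Under orthogonal rotation h² = Σλ², so λ_F2² = h² − (0.0904) = 0.361 − 0.0904 = 0.2706.
|λ| = √0.2706 = 0.5202.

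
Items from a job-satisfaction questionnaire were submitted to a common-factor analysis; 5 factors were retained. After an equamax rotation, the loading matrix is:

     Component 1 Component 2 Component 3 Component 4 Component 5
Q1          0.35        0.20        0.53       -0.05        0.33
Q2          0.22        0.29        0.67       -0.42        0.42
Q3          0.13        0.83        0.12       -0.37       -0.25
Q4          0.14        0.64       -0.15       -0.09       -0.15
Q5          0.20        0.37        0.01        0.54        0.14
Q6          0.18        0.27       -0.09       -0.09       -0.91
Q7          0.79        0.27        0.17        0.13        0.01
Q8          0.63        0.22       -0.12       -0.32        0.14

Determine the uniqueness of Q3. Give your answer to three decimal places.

h² = 0.13² + 0.83² + 0.12² + (-0.37)² + (-0.25)² = 0.0169 + 0.6889 + 0.0144 + 0.1369 + 0.0625 = 0.9196
Uniqueness u² = 1 − h² = 1 − 0.9196 = 0.0804

0.080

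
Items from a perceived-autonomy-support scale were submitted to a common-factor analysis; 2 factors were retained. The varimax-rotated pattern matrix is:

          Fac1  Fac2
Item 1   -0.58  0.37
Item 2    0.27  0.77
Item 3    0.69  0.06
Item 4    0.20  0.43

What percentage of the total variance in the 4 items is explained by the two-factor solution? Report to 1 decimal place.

Communalities: 0.4733, 0.6658, 0.4797, 0.2249; Σh² = 1.8437.
Total variance with 4 standardized items is 4, so the solution explains 1.8437/4 = 0.4609 = 46.09%.

46.1%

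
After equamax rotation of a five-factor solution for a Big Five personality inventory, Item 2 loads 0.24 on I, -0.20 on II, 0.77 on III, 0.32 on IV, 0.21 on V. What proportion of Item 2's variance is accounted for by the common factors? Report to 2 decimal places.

h² = 0.24² + (-0.20)² + 0.77² + 0.32² + 0.21² = 0.0576 + 0.0400 + 0.5929 + 0.1024 + 0.0441 = 0.8370

0.84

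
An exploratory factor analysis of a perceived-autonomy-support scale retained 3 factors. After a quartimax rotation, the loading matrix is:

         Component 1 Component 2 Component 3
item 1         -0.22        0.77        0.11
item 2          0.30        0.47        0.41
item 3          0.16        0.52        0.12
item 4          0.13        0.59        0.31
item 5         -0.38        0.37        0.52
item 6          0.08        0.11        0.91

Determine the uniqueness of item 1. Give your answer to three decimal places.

0.347

h² = (-0.22)² + 0.77² + 0.11² = 0.0484 + 0.5929 + 0.0121 = 0.6534
Uniqueness u² = 1 − h² = 1 − 0.6534 = 0.3466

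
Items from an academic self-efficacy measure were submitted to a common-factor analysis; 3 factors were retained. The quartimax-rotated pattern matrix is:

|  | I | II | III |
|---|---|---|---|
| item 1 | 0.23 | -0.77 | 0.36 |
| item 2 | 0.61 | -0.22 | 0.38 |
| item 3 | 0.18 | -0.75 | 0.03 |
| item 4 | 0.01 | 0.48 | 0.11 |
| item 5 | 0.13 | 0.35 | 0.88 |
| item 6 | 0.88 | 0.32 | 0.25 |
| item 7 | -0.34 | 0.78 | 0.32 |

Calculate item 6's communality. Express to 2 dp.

0.94

h² = 0.88² + 0.32² + 0.25² = 0.7744 + 0.1024 + 0.0625 = 0.9393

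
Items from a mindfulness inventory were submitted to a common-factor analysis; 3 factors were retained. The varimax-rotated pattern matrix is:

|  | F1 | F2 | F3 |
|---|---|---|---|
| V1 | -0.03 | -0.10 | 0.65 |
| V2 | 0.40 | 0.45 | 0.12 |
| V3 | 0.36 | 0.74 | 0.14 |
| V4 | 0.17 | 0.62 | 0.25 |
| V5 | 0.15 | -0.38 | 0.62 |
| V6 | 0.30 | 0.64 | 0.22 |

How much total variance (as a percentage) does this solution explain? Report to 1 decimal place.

Communalities: 0.4334, 0.3769, 0.6968, 0.4758, 0.5513, 0.5480; Σh² = 3.0822.
Total variance with 6 standardized items is 6, so the solution explains 3.0822/6 = 0.5137 = 51.37%.

51.4%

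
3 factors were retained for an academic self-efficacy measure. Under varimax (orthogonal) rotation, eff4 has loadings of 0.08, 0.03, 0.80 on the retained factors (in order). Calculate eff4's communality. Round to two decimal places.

h² = 0.08² + 0.03² + 0.80² = 0.0064 + 0.0009 + 0.6400 = 0.6473

0.65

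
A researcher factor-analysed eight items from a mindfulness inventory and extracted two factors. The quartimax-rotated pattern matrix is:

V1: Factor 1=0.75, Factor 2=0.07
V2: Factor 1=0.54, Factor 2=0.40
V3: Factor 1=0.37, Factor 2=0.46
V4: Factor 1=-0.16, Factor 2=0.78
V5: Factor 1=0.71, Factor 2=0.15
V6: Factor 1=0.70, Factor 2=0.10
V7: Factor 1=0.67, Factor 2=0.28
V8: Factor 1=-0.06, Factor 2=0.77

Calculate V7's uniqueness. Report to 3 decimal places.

0.473

h² = 0.67² + 0.28² = 0.4489 + 0.0784 = 0.5273
Uniqueness u² = 1 − h² = 1 − 0.5273 = 0.4727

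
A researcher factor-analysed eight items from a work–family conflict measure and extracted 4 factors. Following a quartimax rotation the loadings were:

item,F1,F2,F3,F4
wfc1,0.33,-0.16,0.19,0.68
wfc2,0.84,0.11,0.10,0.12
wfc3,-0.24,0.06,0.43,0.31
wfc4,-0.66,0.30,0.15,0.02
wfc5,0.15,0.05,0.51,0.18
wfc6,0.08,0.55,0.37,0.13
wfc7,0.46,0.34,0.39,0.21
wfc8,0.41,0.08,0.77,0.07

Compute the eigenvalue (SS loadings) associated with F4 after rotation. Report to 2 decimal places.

0.67

SS loadings for F4 = 0.68² + 0.12² + 0.31² + 0.02² + 0.18² + 0.13² + 0.21² + 0.07² = 0.4624 + 0.0144 + 0.0961 + 0.0004 + 0.0324 + 0.0169 + 0.0441 + 0.0049 = 0.6716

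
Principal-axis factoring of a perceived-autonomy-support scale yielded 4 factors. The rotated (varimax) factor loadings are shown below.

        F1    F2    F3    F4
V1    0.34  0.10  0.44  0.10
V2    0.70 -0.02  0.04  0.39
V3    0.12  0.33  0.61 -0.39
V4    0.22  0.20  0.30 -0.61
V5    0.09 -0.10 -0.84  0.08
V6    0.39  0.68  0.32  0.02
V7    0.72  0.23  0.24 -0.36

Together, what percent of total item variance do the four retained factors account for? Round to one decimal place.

62.5%

Communalities: 0.3292, 0.6441, 0.6475, 0.5505, 0.7301, 0.7173, 0.7585; Σh² = 4.3772.
Total variance with 7 standardized items is 7, so the solution explains 4.3772/7 = 0.6253 = 62.53%.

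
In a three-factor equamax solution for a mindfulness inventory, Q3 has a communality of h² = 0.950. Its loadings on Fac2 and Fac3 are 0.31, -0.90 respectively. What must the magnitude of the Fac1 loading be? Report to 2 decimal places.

0.21

Under orthogonal rotation h² = Σλ², so λ_Fac1² = h² − (0.9061) = 0.950 − 0.9061 = 0.0439.
|λ| = √0.0439 = 0.2095.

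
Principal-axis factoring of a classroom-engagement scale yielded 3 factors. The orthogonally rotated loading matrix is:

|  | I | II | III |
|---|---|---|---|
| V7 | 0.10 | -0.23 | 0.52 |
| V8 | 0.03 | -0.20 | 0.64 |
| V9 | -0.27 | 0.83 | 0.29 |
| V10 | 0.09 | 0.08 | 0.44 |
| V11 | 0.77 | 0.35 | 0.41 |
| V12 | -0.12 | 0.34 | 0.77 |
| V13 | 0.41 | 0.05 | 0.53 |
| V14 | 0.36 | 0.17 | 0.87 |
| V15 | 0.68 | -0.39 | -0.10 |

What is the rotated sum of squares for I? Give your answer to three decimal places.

SS loadings for I = 0.10² + 0.03² + (-0.27)² + 0.09² + 0.77² + (-0.12)² + 0.41² + 0.36² + 0.68² = 0.0100 + 0.0009 + 0.0729 + 0.0081 + 0.5929 + 0.0144 + 0.1681 + 0.1296 + 0.4624 = 1.4593

1.459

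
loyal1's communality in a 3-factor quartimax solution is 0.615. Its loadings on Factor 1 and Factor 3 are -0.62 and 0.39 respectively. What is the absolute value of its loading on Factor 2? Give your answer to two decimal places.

0.28

Under orthogonal rotation h² = Σλ², so λ_Factor 2² = h² − (0.5365) = 0.615 − 0.5365 = 0.0785.
|λ| = √0.0785 = 0.2802.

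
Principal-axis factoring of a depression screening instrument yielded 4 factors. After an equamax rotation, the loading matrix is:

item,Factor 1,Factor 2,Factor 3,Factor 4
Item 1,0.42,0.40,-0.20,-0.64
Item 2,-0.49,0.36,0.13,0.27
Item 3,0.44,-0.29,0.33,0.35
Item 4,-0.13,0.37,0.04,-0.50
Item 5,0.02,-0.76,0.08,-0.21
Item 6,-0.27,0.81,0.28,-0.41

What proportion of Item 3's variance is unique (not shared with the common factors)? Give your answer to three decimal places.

h² = 0.44² + (-0.29)² + 0.33² + 0.35² = 0.1936 + 0.0841 + 0.1089 + 0.1225 = 0.5091
Uniqueness u² = 1 − h² = 1 − 0.5091 = 0.4909

0.491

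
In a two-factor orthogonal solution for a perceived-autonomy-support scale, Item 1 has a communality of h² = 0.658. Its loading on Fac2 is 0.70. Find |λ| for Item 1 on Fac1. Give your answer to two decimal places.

0.41

Under orthogonal rotation h² = Σλ², so λ_Fac1² = h² − (0.4900) = 0.658 − 0.4900 = 0.1680.
|λ| = √0.1680 = 0.4099.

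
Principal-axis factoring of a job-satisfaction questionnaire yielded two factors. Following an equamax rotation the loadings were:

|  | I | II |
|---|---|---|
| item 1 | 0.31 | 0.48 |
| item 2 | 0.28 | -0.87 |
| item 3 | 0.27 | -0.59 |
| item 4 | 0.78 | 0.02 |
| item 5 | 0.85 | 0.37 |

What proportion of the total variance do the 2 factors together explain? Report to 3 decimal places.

SS loadings by factor: 1.5783, 1.4727; total = 3.0510.
Total variance with 5 standardized items is 5, so the solution explains 3.0510/5 = 0.6102.

0.610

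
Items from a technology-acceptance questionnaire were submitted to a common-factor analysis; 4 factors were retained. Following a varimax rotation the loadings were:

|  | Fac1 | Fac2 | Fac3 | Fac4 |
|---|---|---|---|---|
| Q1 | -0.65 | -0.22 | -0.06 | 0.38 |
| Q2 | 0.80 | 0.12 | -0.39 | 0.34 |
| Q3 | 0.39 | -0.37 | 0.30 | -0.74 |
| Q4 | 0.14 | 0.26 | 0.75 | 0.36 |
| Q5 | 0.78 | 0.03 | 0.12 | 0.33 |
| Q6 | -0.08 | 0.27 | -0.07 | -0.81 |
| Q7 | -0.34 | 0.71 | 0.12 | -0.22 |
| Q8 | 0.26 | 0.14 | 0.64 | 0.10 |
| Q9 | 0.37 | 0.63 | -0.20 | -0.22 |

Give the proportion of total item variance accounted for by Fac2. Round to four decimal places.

0.1402

SS loadings for Fac2 = (-0.22)² + 0.12² + (-0.37)² + 0.26² + 0.03² + 0.27² + 0.71² + 0.14² + 0.63² = 1.2617
Proportion of variance = 1.2617 / 9 = 0.1402.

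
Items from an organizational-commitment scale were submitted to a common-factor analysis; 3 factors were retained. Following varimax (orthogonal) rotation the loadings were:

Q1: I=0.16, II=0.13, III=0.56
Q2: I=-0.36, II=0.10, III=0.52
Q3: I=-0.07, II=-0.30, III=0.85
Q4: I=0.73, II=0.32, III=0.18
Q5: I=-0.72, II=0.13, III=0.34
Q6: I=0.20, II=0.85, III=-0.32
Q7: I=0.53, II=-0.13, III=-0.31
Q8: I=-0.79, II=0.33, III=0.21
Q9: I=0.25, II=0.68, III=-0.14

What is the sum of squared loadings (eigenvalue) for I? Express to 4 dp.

SS loadings for I = 0.16² + (-0.36)² + (-0.07)² + 0.73² + (-0.72)² + 0.20² + 0.53² + (-0.79)² + 0.25² = 0.0256 + 0.1296 + 0.0049 + 0.5329 + 0.5184 + 0.0400 + 0.2809 + 0.6241 + 0.0625 = 2.2189

2.2189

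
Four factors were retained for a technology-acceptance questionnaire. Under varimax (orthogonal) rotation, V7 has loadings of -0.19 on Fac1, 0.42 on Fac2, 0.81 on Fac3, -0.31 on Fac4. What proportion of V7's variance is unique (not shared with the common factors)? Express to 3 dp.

h² = (-0.19)² + 0.42² + 0.81² + (-0.31)² = 0.0361 + 0.1764 + 0.6561 + 0.0961 = 0.9647
Uniqueness u² = 1 − h² = 1 − 0.9647 = 0.0353

0.035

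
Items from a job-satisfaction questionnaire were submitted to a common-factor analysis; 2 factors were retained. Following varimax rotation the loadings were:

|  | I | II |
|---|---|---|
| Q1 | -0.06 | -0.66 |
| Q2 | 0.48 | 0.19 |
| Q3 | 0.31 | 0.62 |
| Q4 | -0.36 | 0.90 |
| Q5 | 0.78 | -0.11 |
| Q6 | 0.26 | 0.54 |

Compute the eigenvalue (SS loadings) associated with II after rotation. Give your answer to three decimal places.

1.970

SS loadings for II = (-0.66)² + 0.19² + 0.62² + 0.90² + (-0.11)² + 0.54² = 0.4356 + 0.0361 + 0.3844 + 0.8100 + 0.0121 + 0.2916 = 1.9698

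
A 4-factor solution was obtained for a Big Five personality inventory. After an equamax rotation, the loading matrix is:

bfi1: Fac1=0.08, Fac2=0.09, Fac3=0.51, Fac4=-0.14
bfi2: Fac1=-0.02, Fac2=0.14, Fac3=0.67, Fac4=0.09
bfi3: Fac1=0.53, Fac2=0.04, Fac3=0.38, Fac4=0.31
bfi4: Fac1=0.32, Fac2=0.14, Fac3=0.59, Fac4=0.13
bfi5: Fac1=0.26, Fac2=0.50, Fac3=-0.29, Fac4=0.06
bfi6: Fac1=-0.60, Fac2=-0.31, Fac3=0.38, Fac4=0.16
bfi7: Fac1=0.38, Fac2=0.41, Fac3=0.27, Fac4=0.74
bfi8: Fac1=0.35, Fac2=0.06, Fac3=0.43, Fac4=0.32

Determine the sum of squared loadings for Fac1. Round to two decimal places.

1.08

SS loadings for Fac1 = 0.08² + (-0.02)² + 0.53² + 0.32² + 0.26² + (-0.60)² + 0.38² + 0.35² = 0.0064 + 0.0004 + 0.2809 + 0.1024 + 0.0676 + 0.3600 + 0.1444 + 0.1225 = 1.0846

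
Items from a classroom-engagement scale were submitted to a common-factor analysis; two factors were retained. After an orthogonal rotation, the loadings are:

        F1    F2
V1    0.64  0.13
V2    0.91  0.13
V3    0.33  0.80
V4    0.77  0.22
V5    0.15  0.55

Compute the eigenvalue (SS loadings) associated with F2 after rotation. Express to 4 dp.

SS loadings for F2 = 0.13² + 0.13² + 0.80² + 0.22² + 0.55² = 0.0169 + 0.0169 + 0.6400 + 0.0484 + 0.3025 = 1.0247

1.0247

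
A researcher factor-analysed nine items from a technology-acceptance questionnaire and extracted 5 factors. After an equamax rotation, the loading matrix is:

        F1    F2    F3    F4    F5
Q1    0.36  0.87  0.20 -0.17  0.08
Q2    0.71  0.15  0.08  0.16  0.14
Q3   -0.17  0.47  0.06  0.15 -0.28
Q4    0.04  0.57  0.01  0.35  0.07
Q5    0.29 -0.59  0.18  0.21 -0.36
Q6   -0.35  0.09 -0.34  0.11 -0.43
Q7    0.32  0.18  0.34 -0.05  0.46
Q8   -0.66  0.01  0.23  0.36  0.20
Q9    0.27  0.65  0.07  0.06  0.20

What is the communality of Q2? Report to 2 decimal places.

0.58

h² = 0.71² + 0.15² + 0.08² + 0.16² + 0.14² = 0.5041 + 0.0225 + 0.0064 + 0.0256 + 0.0196 = 0.5782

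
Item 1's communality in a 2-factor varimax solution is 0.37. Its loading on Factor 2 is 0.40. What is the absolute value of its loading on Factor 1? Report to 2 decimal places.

Under orthogonal rotation h² = Σλ², so λ_Factor 1² = h² − (0.1600) = 0.37 − 0.1600 = 0.2100.
|λ| = √0.2100 = 0.4583.

0.46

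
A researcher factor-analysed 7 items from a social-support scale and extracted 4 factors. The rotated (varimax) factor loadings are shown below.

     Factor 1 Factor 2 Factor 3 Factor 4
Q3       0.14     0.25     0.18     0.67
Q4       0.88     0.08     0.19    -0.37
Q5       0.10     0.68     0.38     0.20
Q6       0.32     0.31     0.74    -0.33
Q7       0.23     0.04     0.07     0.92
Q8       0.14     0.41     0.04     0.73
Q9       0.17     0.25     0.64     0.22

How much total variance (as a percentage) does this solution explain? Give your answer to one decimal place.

74.4%

SS loadings by factor: 1.0078, 0.8596, 1.1766, 2.1624; total = 5.2064.
Total variance with 7 standardized items is 7, so the solution explains 5.2064/7 = 0.7438 = 74.38%.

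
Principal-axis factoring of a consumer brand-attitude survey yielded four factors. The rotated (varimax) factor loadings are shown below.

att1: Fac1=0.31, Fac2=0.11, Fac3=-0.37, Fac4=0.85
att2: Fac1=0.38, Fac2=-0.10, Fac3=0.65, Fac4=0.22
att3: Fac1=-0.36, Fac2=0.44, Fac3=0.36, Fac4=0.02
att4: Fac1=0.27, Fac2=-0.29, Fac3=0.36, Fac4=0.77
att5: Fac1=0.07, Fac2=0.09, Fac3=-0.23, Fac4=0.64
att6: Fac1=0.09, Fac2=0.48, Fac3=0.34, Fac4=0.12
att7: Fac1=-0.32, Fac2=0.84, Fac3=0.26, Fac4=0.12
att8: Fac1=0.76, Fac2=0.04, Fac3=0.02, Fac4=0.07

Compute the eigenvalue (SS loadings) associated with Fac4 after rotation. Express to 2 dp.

1.81

SS loadings for Fac4 = 0.85² + 0.22² + 0.02² + 0.77² + 0.64² + 0.12² + 0.12² + 0.07² = 0.7225 + 0.0484 + 0.0004 + 0.5929 + 0.4096 + 0.0144 + 0.0144 + 0.0049 = 1.8075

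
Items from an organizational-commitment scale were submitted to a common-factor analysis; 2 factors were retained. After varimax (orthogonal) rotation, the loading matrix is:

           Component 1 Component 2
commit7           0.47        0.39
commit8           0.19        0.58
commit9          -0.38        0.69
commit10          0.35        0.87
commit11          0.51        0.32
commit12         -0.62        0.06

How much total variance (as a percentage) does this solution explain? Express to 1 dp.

Communalities: 0.3730, 0.3725, 0.6205, 0.8794, 0.3625, 0.3880; Σh² = 2.9959.
Total variance with 6 standardized items is 6, so the solution explains 2.9959/6 = 0.4993 = 49.93%.

49.9%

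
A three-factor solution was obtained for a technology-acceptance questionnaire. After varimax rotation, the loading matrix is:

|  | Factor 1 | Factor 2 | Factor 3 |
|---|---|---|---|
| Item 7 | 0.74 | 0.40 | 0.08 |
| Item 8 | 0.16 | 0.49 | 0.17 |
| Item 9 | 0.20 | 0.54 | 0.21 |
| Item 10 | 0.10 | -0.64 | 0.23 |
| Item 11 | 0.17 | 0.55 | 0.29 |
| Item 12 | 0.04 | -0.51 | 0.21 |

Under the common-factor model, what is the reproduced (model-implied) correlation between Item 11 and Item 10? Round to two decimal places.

r̂ = Σ λ_i·λ_j across factors = (0.17)(0.10) + (0.55)(-0.64) + (0.29)(0.23)
  = +0.0170 -0.3520 +0.0667 = -0.2683

-0.27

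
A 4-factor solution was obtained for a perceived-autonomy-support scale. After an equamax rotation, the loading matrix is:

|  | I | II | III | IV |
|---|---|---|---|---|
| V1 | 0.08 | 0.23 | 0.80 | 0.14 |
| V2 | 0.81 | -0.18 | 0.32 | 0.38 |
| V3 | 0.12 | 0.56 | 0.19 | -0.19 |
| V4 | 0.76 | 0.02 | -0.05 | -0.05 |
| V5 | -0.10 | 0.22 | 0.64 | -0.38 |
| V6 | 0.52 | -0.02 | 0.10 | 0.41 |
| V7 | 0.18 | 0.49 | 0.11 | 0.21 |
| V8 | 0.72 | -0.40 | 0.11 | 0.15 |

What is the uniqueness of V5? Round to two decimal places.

0.39

h² = (-0.10)² + 0.22² + 0.64² + (-0.38)² = 0.0100 + 0.0484 + 0.4096 + 0.1444 = 0.6124
Uniqueness u² = 1 − h² = 1 − 0.6124 = 0.3876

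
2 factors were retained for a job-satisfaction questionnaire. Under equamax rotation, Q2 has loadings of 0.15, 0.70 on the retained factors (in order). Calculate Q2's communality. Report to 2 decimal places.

0.51

h² = 0.15² + 0.70² = 0.0225 + 0.4900 = 0.5125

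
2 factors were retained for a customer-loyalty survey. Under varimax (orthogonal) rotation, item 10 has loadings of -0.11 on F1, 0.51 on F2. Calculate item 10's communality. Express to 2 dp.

h² = (-0.11)² + 0.51² = 0.0121 + 0.2601 = 0.2722

0.27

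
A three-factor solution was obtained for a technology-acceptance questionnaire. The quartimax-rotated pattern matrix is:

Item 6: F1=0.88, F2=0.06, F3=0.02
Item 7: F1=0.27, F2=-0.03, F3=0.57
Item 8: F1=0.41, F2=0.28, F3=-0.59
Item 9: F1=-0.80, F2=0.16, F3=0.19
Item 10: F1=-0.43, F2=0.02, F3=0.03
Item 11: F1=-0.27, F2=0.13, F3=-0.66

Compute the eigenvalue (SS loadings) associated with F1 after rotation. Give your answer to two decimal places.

SS loadings for F1 = 0.88² + 0.27² + 0.41² + (-0.80)² + (-0.43)² + (-0.27)² = 0.7744 + 0.0729 + 0.1681 + 0.6400 + 0.1849 + 0.0729 = 1.9132

1.91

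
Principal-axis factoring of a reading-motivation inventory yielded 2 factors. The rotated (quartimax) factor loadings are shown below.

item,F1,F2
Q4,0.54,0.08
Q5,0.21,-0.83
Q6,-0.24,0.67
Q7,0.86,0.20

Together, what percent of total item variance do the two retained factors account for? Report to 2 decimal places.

SS loadings by factor: 1.1329, 1.1842; total = 2.3171.
Total variance with 4 standardized items is 4, so the solution explains 2.3171/4 = 0.5793 = 57.93%.

57.93%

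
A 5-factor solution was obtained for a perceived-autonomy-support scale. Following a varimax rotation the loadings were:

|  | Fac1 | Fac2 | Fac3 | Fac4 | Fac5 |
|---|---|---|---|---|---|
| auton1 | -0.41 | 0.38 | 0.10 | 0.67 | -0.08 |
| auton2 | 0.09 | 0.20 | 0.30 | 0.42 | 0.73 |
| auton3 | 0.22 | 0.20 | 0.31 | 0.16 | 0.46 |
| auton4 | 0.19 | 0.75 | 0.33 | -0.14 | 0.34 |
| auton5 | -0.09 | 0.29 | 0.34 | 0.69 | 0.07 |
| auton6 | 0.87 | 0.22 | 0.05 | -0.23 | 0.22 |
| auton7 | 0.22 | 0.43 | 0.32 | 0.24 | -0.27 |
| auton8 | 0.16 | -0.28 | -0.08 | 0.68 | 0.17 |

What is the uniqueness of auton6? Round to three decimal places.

0.091

h² = 0.87² + 0.22² + 0.05² + (-0.23)² + 0.22² = 0.7569 + 0.0484 + 0.0025 + 0.0529 + 0.0484 = 0.9091
Uniqueness u² = 1 − h² = 1 − 0.9091 = 0.0909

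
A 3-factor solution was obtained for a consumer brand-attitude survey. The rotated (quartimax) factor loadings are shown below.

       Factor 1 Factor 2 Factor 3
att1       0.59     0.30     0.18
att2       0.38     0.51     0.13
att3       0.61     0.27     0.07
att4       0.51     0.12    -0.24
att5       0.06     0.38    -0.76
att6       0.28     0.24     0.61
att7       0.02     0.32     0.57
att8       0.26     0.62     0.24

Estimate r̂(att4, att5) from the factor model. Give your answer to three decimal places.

0.259

r̂ = Σ λ_i·λ_j across factors = (0.51)(0.06) + (0.12)(0.38) + (-0.24)(-0.76)
  = +0.0306 +0.0456 +0.1824 = 0.2586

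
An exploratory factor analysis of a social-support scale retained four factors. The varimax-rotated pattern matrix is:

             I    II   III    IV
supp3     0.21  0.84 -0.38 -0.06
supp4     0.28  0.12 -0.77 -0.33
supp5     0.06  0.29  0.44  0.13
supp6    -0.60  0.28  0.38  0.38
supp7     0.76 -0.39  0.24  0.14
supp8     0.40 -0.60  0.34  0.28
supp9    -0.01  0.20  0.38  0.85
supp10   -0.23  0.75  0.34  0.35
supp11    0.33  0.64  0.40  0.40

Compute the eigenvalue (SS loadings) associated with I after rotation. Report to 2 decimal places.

SS loadings for I = 0.21² + 0.28² + 0.06² + (-0.60)² + 0.76² + 0.40² + (-0.01)² + (-0.23)² + 0.33² = 0.0441 + 0.0784 + 0.0036 + 0.3600 + 0.5776 + 0.1600 + 0.0001 + 0.0529 + 0.1089 = 1.3856

1.39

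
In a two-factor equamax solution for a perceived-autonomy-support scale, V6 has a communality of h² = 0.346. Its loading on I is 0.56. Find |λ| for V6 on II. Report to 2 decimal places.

0.18

Under orthogonal rotation h² = Σλ², so λ_II² = h² − (0.3136) = 0.346 − 0.3136 = 0.0324.
|λ| = √0.0324 = 0.1800.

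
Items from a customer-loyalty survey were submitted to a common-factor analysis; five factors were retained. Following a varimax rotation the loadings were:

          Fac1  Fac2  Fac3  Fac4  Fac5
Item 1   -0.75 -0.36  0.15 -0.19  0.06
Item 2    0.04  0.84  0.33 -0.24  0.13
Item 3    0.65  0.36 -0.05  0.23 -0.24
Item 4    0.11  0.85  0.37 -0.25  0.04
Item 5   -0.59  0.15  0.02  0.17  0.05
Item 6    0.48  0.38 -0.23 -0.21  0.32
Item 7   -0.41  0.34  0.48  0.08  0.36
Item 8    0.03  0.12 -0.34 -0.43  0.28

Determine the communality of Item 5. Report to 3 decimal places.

0.402

h² = (-0.59)² + 0.15² + 0.02² + 0.17² + 0.05² = 0.3481 + 0.0225 + 0.0004 + 0.0289 + 0.0025 = 0.4024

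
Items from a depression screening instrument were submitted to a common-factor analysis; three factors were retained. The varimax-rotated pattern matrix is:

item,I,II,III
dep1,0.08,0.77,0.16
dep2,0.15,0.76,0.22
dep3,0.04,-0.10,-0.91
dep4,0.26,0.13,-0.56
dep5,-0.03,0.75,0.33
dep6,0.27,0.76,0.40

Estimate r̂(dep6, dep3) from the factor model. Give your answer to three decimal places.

r̂ = Σ λ_i·λ_j across factors = (0.27)(0.04) + (0.76)(-0.10) + (0.40)(-0.91)
  = +0.0108 -0.0760 -0.3640 = -0.4292

-0.429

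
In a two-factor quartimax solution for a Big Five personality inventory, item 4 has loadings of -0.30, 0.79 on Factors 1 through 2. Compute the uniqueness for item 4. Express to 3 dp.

h² = (-0.30)² + 0.79² = 0.0900 + 0.6241 = 0.7141
Uniqueness u² = 1 − h² = 1 − 0.7141 = 0.2859

0.286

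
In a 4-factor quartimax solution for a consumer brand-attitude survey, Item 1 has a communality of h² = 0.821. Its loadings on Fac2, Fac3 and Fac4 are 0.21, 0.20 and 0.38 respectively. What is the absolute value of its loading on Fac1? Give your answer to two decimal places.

0.77

Under orthogonal rotation h² = Σλ², so λ_Fac1² = h² − (0.2285) = 0.821 − 0.2285 = 0.5925.
|λ| = √0.5925 = 0.7697.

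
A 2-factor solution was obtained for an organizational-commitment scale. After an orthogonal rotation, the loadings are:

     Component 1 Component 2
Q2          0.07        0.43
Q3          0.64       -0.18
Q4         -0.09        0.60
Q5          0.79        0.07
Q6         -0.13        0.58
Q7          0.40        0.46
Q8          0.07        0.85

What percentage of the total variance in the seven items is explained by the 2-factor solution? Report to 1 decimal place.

44.0%

Communalities: 0.1898, 0.4420, 0.3681, 0.6290, 0.3533, 0.3716, 0.7274; Σh² = 3.0812.
Total variance with 7 standardized items is 7, so the solution explains 3.0812/7 = 0.4402 = 44.02%.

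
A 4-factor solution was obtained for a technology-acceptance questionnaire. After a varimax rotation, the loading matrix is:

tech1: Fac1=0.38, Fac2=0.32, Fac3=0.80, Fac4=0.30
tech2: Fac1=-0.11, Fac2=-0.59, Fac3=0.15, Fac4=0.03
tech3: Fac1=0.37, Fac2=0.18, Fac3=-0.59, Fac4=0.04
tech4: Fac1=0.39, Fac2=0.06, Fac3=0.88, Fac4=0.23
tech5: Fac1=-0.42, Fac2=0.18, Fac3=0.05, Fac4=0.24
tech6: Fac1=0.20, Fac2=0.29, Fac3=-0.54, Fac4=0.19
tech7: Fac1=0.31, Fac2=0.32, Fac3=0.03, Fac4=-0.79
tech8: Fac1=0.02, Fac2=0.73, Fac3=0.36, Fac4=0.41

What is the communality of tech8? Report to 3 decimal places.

h² = 0.02² + 0.73² + 0.36² + 0.41² = 0.0004 + 0.5329 + 0.1296 + 0.1681 = 0.8310

0.831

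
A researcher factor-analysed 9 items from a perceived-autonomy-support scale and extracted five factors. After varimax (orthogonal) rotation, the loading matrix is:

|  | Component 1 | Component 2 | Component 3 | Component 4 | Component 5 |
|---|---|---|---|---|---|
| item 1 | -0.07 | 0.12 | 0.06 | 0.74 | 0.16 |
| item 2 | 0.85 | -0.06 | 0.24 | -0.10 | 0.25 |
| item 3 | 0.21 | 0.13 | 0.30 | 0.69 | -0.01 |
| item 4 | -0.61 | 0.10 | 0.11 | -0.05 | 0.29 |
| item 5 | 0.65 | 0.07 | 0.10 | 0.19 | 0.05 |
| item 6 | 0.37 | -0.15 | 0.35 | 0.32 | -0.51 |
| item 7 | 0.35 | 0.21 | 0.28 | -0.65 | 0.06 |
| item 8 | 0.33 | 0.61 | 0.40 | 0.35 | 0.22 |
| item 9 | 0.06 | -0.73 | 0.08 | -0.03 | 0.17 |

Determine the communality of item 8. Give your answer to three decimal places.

h² = 0.33² + 0.61² + 0.40² + 0.35² + 0.22² = 0.1089 + 0.3721 + 0.1600 + 0.1225 + 0.0484 = 0.8119

0.812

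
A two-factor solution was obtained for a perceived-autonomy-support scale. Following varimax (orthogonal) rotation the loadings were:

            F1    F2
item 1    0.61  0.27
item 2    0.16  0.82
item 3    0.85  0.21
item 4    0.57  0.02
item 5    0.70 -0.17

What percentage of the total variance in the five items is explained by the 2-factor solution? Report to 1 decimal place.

Communalities: 0.4450, 0.6980, 0.7666, 0.3253, 0.5189; Σh² = 2.7538.
Total variance with 5 standardized items is 5, so the solution explains 2.7538/5 = 0.5508 = 55.08%.

55.1%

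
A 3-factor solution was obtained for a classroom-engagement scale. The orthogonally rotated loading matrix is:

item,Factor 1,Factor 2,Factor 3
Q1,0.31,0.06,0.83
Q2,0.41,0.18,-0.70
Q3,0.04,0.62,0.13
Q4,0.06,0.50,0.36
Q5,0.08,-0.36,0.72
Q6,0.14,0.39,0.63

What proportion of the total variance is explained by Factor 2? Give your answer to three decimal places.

SS loadings for Factor 2 = 0.06² + 0.18² + 0.62² + 0.50² + (-0.36)² + 0.39² = 0.9521
Proportion of variance = 0.9521 / 6 = 0.1587.

0.159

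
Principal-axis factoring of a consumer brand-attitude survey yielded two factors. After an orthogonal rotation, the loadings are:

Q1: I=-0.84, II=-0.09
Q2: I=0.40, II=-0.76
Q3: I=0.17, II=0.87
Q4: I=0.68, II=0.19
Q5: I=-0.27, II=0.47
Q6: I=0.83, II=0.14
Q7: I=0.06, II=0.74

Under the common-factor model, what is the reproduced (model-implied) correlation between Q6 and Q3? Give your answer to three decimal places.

0.263

r̂ = Σ λ_i·λ_j across factors = (0.83)(0.17) + (0.14)(0.87)
  = +0.1411 +0.1218 = 0.2629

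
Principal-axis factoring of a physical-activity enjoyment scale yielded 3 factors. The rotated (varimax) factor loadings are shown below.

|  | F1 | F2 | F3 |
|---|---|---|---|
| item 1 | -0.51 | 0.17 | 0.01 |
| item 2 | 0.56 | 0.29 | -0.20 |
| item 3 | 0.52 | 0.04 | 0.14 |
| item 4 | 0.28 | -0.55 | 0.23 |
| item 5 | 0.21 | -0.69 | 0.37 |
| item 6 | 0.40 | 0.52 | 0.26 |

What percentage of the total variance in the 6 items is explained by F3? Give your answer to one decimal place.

SS loadings for F3 = 0.01² + (-0.20)² + 0.14² + 0.23² + 0.37² + 0.26² = 0.3171
With 6 standardized items, total variance = 6. Proportion = 0.3171/6 = 0.0529 → 5.29%.

5.3%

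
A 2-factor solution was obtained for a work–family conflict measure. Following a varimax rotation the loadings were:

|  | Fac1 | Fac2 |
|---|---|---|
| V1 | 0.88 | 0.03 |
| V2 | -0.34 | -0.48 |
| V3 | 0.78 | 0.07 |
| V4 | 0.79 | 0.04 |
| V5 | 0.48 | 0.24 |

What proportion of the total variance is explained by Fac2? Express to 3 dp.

0.059

SS loadings for Fac2 = 0.03² + (-0.48)² + 0.07² + 0.04² + 0.24² = 0.2954
Proportion of variance = 0.2954 / 5 = 0.0591.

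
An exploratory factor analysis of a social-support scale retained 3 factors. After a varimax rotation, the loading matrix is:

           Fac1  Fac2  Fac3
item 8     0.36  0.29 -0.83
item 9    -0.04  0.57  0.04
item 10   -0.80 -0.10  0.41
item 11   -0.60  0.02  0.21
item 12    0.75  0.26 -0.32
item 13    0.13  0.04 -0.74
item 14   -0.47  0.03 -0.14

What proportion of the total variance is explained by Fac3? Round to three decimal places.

SS loadings for Fac3 = (-0.83)² + 0.04² + 0.41² + 0.21² + (-0.32)² + (-0.74)² + (-0.14)² = 1.5723
Proportion of variance = 1.5723 / 7 = 0.2246.

0.225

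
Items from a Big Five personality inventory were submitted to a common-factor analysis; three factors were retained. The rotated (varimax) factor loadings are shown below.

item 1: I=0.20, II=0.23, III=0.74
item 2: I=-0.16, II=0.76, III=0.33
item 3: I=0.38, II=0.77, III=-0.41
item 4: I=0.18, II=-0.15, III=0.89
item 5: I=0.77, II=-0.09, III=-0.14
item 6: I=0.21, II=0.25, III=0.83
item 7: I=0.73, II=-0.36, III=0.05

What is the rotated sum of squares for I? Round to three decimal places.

1.412

SS loadings for I = 0.20² + (-0.16)² + 0.38² + 0.18² + 0.77² + 0.21² + 0.73² = 0.0400 + 0.0256 + 0.1444 + 0.0324 + 0.5929 + 0.0441 + 0.5329 = 1.4123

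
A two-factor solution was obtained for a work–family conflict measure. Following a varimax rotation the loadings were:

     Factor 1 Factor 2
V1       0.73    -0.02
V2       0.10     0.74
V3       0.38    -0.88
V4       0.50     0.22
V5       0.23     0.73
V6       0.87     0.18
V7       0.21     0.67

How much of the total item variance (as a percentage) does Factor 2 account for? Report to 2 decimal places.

34.07%

SS loadings for Factor 2 = (-0.02)² + 0.74² + (-0.88)² + 0.22² + 0.73² + 0.18² + 0.67² = 2.3850
With 7 standardized items, total variance = 7. Proportion = 2.3850/7 = 0.3407 → 34.07%.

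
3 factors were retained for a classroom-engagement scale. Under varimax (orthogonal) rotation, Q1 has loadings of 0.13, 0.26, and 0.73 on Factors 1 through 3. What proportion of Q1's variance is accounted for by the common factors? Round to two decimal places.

0.62

h² = 0.13² + 0.26² + 0.73² = 0.0169 + 0.0676 + 0.5329 = 0.6174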